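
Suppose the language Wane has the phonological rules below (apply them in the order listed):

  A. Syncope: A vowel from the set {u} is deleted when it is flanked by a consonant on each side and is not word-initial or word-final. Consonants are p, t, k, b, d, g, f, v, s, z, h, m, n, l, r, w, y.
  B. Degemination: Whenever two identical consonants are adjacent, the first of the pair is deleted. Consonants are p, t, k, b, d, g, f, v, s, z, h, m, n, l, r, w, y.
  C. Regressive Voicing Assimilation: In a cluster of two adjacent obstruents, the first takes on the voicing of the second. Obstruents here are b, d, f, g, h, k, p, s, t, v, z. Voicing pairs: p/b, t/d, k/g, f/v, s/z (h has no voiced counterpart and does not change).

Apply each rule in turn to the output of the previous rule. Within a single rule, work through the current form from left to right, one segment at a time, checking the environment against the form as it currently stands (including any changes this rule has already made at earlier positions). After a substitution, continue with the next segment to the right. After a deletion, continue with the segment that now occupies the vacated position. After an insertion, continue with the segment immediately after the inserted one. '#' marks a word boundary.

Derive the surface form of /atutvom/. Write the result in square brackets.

[advom]

A Syncope: [atutvom] → [attvom]
B Degemination: [attvom] → [atvom]
C Regressive Voicing Assimilation: [atvom] → [advom]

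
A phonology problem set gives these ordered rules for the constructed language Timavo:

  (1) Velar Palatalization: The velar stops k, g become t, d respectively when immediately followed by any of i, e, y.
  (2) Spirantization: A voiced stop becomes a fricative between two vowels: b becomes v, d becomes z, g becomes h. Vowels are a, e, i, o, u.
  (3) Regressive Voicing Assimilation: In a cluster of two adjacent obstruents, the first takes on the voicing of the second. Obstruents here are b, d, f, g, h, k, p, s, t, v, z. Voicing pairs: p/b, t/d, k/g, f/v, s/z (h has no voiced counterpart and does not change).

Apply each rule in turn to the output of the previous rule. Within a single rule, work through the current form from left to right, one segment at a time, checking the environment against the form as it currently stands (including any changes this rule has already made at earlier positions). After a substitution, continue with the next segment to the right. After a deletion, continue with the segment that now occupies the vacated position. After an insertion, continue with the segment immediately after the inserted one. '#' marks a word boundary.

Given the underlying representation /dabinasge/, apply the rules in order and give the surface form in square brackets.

[davinazde]

(1) Velar Palatalization: [dabinasge] → [dabinasde]
(2) Spirantization: [dabinasde] → [davinasde]
(3) Regressive Voicing Assimilation: [davinasde] → [davinazde]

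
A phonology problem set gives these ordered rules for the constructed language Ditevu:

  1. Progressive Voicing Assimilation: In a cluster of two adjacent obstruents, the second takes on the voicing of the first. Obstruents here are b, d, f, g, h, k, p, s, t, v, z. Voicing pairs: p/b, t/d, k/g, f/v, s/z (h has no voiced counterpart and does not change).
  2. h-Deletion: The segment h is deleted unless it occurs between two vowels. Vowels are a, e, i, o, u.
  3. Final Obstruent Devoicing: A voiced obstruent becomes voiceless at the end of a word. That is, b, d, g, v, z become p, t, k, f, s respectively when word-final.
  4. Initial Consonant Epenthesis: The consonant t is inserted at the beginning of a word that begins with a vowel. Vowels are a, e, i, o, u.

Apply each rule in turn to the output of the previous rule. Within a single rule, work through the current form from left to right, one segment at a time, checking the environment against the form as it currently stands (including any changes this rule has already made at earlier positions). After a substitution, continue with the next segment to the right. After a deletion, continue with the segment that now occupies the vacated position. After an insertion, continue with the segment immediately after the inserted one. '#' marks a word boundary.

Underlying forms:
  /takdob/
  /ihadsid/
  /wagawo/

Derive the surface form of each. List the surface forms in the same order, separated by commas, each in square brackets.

[taktop], [tihadzit], [wagawo]

/takdob/:
  1 Progressive Voicing Assimilation: [takdob] → [taktob]
  2 h-Deletion: no change — [taktob]
  3 Final Obstruent Devoicing: [taktob] → [taktop]
  4 Initial Consonant Epenthesis: no change — [taktop]
/ihadsid/:
  1 Progressive Voicing Assimilation: [ihadsid] → [ihadzid]
  2 h-Deletion: no change — [ihadzid]
  3 Final Obstruent Devoicing: [ihadzid] → [ihadzit]
  4 Initial Consonant Epenthesis: [ihadzit] → [tihadzit]
/wagawo/:
  1 Progressive Voicing Assimilation: no change — [wagawo]
  2 h-Deletion: no change — [wagawo]
  3 Final Obstruent Devoicing: no change — [wagawo]
  4 Initial Consonant Epenthesis: no change — [wagawo]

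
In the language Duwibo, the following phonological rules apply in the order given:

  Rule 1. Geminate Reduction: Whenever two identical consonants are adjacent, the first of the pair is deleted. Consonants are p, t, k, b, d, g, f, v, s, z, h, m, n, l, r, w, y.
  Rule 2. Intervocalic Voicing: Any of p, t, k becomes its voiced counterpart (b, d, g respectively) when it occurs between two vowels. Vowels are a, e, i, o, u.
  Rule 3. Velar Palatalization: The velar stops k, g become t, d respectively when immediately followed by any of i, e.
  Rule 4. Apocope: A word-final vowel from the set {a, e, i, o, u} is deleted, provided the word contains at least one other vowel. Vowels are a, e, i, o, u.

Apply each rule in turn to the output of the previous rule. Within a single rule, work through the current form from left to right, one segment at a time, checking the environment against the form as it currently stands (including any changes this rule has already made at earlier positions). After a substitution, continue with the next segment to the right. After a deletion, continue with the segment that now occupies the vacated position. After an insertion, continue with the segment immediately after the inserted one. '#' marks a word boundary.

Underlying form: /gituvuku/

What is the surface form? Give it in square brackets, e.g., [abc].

[diduvug]

Rule 1 Geminate Reduction: no change — [gituvuku]
Rule 2 Intervocalic Voicing: [gituvuku] → [giduvugu]
Rule 3 Velar Palatalization: [giduvugu] → [diduvugu]
Rule 4 Apocope: [diduvugu] → [diduvug]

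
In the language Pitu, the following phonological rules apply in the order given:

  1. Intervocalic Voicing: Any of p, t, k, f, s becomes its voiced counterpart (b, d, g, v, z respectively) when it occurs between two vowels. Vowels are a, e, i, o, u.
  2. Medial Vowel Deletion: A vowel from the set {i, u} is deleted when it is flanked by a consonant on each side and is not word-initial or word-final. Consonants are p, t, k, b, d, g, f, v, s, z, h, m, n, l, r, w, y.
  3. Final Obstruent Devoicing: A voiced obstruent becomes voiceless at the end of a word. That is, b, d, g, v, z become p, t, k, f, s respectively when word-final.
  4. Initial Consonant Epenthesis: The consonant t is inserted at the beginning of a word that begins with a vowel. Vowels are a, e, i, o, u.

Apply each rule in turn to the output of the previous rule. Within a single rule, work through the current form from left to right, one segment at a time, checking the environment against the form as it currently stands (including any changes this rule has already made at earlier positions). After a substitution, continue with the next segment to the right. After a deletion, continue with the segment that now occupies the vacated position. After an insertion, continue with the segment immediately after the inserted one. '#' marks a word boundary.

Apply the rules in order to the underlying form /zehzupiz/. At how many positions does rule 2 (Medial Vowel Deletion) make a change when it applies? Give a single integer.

1 Intervocalic Voicing: [zehzupiz] → [zehzubiz]
2 Medial Vowel Deletion: [zehzubiz] → [zehzbz]
3 Final Obstruent Devoicing: [zehzbz] → [zehzbs]
4 Initial Consonant Epenthesis: no change — [zehzbs]
Rule 2 changed 2 position(s).

2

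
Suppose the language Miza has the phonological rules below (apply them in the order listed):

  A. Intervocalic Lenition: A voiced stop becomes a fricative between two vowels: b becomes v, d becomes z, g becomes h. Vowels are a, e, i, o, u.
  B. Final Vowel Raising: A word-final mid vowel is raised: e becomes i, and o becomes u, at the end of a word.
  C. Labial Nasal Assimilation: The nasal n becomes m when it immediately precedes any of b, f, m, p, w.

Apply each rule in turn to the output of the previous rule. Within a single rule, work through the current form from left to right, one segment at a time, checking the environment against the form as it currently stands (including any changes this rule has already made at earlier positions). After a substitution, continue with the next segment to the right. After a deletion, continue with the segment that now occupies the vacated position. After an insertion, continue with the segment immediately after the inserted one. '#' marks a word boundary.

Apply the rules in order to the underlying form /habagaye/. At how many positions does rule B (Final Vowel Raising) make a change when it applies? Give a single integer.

A Intervocalic Lenition: [habagaye] → [havahaye]
B Final Vowel Raising: [havahaye] → [havahayi]
C Labial Nasal Assimilation: no change — [havahayi]
Rule B changed 1 position(s).

1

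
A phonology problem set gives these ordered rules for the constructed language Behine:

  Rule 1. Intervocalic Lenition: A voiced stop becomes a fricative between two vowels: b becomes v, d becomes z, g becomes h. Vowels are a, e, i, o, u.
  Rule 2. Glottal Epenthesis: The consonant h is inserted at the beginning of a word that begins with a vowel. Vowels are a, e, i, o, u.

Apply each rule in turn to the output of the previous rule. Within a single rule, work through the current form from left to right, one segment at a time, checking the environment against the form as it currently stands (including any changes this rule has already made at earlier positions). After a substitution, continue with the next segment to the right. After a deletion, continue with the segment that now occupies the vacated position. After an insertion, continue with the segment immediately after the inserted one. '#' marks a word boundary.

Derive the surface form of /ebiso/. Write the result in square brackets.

Rule 1 Intervocalic Lenition: [ebiso] → [eviso]
Rule 2 Glottal Epenthesis: [eviso] → [heviso]

[heviso]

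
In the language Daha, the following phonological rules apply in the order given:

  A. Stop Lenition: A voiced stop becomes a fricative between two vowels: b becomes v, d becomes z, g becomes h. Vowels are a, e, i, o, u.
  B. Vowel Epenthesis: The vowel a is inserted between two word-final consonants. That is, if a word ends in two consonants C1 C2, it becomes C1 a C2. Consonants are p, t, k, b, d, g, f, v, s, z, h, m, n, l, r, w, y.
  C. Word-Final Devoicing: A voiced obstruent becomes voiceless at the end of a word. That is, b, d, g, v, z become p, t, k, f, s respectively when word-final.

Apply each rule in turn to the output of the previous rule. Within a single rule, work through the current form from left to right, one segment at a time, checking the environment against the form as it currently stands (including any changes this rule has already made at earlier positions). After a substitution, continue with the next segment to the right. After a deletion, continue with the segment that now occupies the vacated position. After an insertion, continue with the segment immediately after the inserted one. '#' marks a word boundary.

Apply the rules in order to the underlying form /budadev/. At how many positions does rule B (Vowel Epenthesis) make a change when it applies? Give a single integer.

A Stop Lenition: [budadev] → [buzazev]
B Vowel Epenthesis: no change — [buzazev]
C Word-Final Devoicing: [buzazev] → [buzazef]
Rule B changed 0 position(s).

0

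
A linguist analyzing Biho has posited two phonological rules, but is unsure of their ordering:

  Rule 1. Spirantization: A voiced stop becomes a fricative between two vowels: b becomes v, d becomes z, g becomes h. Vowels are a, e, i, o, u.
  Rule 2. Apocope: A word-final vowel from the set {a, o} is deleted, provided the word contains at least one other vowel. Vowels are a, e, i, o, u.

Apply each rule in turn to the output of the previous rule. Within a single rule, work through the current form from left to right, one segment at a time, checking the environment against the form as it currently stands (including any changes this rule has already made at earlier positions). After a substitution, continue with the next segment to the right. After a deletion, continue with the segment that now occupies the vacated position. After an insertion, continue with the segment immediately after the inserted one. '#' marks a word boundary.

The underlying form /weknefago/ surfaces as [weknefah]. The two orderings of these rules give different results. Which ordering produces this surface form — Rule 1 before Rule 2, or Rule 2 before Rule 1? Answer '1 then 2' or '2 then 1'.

Order 1 then 2:
  1 Spirantization: [weknefago] → [weknefaho]
  2 Apocope: [weknefaho] → [weknefah]
  result: [weknefah]
Order 2 then 1:
  2 Apocope: [weknefago] → [weknefag]
  1 Spirantization: no change — [weknefag]
  result: [weknefag]

1 then 2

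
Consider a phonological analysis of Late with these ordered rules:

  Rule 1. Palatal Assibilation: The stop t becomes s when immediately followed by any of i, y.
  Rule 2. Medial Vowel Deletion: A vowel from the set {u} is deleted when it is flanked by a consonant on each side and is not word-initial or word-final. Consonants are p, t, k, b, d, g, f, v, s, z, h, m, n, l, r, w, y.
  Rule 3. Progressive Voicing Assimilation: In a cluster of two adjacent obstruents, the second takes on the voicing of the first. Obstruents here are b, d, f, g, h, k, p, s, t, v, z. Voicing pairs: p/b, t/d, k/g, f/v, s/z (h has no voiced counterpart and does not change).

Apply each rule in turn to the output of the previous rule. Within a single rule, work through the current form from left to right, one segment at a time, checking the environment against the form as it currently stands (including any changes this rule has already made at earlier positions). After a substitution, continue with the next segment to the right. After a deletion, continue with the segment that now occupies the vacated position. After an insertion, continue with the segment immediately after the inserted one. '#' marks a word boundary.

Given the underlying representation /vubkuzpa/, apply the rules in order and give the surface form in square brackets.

Rule 1 Palatal Assibilation: no change — [vubkuzpa]
Rule 2 Medial Vowel Deletion: [vubkuzpa] → [vbkzpa]
Rule 3 Progressive Voicing Assimilation: [vbkzpa] → [vbgzba]

[vbgzba]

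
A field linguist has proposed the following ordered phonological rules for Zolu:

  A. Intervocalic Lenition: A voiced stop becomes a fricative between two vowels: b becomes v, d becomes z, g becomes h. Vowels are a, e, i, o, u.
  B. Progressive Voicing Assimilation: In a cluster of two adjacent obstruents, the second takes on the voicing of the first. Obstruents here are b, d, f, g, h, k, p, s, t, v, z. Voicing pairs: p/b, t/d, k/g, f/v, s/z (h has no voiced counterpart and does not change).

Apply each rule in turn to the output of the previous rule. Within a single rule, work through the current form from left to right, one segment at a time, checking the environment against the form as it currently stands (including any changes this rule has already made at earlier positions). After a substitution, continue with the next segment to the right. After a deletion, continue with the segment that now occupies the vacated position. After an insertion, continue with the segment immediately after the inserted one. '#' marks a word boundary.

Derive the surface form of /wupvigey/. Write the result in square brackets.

A Intervocalic Lenition: [wupvigey] → [wupvihey]
B Progressive Voicing Assimilation: [wupvihey] → [wupfihey]

[wupfihey]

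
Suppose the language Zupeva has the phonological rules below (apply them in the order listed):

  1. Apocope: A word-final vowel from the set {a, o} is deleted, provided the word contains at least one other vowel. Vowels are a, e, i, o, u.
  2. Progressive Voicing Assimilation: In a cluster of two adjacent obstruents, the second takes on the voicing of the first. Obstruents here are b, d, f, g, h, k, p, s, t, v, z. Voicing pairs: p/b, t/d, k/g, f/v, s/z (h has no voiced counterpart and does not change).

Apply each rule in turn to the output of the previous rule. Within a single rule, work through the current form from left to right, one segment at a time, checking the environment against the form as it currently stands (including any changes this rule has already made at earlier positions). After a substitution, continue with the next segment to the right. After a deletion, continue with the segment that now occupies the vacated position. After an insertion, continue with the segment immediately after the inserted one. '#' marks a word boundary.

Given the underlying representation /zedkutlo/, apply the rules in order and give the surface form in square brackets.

1 Apocope: [zedkutlo] → [zedkutl]
2 Progressive Voicing Assimilation: [zedkutl] → [zedgutl]

[zedgutl]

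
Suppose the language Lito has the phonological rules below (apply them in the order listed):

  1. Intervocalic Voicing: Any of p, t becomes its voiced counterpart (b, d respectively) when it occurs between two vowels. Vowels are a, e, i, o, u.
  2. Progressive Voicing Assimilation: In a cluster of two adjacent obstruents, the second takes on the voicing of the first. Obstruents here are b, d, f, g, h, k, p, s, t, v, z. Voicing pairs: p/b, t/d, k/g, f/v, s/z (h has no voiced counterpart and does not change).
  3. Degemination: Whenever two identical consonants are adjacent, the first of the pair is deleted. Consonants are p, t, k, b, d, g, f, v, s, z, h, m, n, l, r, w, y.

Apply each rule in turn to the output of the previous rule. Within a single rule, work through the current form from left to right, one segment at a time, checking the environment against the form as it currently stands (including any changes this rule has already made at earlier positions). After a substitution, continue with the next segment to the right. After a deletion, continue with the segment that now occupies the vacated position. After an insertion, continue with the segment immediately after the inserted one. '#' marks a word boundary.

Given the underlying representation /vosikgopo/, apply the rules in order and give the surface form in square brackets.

[vosikobo]

1 Intervocalic Voicing: [vosikgopo] → [vosikgobo]
2 Progressive Voicing Assimilation: [vosikgobo] → [vosikkobo]
3 Degemination: [vosikkobo] → [vosikobo]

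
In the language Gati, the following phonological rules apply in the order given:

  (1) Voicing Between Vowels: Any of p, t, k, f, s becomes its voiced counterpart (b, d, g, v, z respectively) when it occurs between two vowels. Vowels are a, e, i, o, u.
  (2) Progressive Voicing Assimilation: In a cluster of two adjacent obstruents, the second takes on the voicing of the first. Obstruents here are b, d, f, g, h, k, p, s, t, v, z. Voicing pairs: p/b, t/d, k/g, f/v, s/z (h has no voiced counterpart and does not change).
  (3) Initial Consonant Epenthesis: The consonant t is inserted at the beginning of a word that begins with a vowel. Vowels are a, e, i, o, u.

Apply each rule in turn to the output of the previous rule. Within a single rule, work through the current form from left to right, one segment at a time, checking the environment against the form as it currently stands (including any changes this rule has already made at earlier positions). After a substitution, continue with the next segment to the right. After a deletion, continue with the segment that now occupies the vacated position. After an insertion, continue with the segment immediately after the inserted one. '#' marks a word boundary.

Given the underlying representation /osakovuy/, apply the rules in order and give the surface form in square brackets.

(1) Voicing Between Vowels: [osakovuy] → [ozagovuy]
(2) Progressive Voicing Assimilation: no change — [ozagovuy]
(3) Initial Consonant Epenthesis: [ozagovuy] → [tozagovuy]

[tozagovuy]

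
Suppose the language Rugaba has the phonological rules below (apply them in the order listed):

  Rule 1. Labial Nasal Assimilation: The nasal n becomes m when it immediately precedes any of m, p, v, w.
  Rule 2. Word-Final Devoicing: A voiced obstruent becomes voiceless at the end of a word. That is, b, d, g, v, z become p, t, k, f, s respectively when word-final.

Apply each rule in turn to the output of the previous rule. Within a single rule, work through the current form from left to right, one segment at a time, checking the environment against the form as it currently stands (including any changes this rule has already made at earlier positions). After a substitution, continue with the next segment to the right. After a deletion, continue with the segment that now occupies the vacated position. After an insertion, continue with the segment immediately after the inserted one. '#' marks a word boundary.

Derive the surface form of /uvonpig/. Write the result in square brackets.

Rule 1 Labial Nasal Assimilation: [uvonpig] → [uvompig]
Rule 2 Word-Final Devoicing: [uvompig] → [uvompik]

[uvompik]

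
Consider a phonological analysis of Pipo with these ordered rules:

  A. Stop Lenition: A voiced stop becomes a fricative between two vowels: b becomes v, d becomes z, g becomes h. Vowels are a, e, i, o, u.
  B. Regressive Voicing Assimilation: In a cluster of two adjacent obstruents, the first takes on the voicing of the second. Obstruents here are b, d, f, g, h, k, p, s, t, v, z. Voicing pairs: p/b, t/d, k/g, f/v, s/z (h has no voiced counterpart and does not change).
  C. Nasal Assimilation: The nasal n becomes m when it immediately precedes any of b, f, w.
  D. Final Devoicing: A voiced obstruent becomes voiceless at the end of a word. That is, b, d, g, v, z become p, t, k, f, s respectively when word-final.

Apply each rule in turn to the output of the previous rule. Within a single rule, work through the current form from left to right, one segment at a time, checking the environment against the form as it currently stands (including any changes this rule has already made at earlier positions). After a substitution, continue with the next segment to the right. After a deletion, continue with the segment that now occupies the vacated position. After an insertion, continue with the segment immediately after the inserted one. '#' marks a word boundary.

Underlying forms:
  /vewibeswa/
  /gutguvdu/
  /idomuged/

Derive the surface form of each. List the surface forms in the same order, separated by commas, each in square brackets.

/vewibeswa/:
  A Stop Lenition: [vewibeswa] → [vewiveswa]
  B Regressive Voicing Assimilation: no change — [vewiveswa]
  C Nasal Assimilation: no change — [vewiveswa]
  D Final Devoicing: no change — [vewiveswa]
/gutguvdu/:
  A Stop Lenition: no change — [gutguvdu]
  B Regressive Voicing Assimilation: [gutguvdu] → [gudguvdu]
  C Nasal Assimilation: no change — [gudguvdu]
  D Final Devoicing: no change — [gudguvdu]
/idomuged/:
  A Stop Lenition: [idomuged] → [izomuhed]
  B Regressive Voicing Assimilation: no change — [izomuhed]
  C Nasal Assimilation: no change — [izomuhed]
  D Final Devoicing: [izomuhed] → [izomuhet]

[vewiveswa], [gudguvdu], [izomuhet]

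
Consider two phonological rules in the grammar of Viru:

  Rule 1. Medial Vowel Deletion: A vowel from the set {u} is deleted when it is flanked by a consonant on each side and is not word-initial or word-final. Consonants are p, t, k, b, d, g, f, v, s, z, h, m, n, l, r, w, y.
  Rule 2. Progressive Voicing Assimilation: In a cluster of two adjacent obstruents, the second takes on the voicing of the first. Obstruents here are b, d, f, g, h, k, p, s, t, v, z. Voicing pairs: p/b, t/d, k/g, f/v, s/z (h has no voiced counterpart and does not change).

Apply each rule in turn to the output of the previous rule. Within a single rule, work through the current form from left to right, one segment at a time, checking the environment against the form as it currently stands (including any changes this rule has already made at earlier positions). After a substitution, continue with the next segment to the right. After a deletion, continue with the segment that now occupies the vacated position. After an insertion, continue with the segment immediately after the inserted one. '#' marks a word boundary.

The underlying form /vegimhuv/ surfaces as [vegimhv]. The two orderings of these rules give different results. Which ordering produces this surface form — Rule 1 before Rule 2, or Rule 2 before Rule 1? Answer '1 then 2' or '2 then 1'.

Order 1 then 2:
  1 Medial Vowel Deletion: [vegimhuv] → [vegimhv]
  2 Progressive Voicing Assimilation: [vegimhv] → [vegimhf]
  result: [vegimhf]
Order 2 then 1:
  2 Progressive Voicing Assimilation: no change — [vegimhuv]
  1 Medial Vowel Deletion: [vegimhuv] → [vegimhv]
  result: [vegimhv]

2 then 1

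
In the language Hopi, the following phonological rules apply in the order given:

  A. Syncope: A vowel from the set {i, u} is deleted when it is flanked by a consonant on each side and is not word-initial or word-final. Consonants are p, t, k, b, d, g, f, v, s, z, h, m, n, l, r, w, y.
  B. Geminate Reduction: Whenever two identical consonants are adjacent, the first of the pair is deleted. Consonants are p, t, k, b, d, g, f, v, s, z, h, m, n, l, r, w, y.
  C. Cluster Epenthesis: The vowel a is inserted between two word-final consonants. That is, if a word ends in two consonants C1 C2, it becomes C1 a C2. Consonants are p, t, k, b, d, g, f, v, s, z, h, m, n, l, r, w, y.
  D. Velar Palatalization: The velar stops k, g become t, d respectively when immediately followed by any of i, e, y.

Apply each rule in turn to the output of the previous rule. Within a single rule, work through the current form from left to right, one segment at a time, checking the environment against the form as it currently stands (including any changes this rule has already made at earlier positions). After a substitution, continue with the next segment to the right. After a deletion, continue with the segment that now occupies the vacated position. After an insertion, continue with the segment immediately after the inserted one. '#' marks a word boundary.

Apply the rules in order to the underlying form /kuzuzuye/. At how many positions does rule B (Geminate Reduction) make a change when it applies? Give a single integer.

A Syncope: [kuzuzuye] → [kzzye]
B Geminate Reduction: [kzzye] → [kzye]
C Cluster Epenthesis: no change — [kzye]
D Velar Palatalization: no change — [kzye]
Rule B changed 1 position(s).

1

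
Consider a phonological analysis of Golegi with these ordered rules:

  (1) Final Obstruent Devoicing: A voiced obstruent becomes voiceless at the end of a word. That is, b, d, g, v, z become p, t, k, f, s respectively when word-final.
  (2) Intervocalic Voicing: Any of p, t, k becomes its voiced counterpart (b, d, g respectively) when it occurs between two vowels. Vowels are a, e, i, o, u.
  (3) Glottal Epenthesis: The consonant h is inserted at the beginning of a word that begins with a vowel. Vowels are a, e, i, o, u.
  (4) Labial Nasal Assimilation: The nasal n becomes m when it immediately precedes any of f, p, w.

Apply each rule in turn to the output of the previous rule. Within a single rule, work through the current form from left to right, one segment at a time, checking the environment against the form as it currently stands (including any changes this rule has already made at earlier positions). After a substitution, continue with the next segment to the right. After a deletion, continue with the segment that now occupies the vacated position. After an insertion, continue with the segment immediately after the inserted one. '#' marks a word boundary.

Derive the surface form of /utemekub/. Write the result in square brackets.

(1) Final Obstruent Devoicing: [utemekub] → [utemekup]
(2) Intervocalic Voicing: [utemekup] → [udemegup]
(3) Glottal Epenthesis: [udemegup] → [hudemegup]
(4) Labial Nasal Assimilation: no change — [hudemegup]

[hudemegup]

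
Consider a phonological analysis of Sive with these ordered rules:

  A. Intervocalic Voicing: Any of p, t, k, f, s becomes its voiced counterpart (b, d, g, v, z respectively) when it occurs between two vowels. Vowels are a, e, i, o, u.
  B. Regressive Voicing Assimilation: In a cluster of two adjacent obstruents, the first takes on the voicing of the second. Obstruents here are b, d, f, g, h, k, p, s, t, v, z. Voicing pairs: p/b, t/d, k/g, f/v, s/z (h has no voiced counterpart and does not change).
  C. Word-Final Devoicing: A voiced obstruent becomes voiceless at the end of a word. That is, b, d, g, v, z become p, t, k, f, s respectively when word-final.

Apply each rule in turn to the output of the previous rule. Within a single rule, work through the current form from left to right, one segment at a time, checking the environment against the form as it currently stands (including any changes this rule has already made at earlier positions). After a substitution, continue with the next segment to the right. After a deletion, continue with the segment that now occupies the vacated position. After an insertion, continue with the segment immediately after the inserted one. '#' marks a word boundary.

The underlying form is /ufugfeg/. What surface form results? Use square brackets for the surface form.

A Intervocalic Voicing: [ufugfeg] → [uvugfeg]
B Regressive Voicing Assimilation: [uvugfeg] → [uvukfeg]
C Word-Final Devoicing: [uvukfeg] → [uvukfek]

[uvukfek]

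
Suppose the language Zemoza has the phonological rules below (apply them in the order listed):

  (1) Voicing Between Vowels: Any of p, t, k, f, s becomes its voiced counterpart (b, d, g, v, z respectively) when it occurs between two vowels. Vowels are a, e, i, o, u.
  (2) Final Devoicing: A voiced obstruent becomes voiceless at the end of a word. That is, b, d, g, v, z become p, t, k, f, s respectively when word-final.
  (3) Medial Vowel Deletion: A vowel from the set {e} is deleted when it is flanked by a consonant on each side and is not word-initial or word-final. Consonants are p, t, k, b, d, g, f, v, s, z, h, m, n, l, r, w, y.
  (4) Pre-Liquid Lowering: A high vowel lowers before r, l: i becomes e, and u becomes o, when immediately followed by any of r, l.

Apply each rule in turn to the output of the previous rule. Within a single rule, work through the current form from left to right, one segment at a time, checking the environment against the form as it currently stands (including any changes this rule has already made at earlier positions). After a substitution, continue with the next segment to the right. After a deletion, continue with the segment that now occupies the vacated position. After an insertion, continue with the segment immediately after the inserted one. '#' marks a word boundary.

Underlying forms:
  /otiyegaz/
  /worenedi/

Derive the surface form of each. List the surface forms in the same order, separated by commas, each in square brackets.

[odiygas], [worndi]

/otiyegaz/:
  (1) Voicing Between Vowels: [otiyegaz] → [odiyegaz]
  (2) Final Devoicing: [odiyegaz] → [odiyegas]
  (3) Medial Vowel Deletion: [odiyegas] → [odiygas]
  (4) Pre-Liquid Lowering: no change — [odiygas]
/worenedi/:
  (1) Voicing Between Vowels: no change — [worenedi]
  (2) Final Devoicing: no change — [worenedi]
  (3) Medial Vowel Deletion: [worenedi] → [worndi]
  (4) Pre-Liquid Lowering: no change — [worndi]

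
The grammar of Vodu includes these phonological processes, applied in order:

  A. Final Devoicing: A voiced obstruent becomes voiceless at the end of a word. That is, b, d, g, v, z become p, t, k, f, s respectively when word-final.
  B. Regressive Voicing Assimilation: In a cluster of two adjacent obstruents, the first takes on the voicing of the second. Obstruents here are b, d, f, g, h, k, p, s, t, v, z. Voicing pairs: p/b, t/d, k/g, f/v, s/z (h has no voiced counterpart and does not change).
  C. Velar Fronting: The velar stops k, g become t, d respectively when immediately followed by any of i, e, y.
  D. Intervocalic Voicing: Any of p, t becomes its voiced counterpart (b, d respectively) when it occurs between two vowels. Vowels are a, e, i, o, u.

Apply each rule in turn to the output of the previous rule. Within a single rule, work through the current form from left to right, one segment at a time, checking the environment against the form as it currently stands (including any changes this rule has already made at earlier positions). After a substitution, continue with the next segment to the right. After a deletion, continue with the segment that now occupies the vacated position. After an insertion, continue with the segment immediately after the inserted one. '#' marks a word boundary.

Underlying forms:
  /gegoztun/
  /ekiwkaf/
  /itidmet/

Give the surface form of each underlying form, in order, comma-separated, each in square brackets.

/gegoztun/:
  A Final Devoicing: no change — [gegoztun]
  B Regressive Voicing Assimilation: [gegoztun] → [gegostun]
  C Velar Fronting: [gegostun] → [degostun]
  D Intervocalic Voicing: no change — [degostun]
/ekiwkaf/:
  A Final Devoicing: no change — [ekiwkaf]
  B Regressive Voicing Assimilation: no change — [ekiwkaf]
  C Velar Fronting: [ekiwkaf] → [etiwkaf]
  D Intervocalic Voicing: [etiwkaf] → [ediwkaf]
/itidmet/:
  A Final Devoicing: no change — [itidmet]
  B Regressive Voicing Assimilation: no change — [itidmet]
  C Velar Fronting: no change — [itidmet]
  D Intervocalic Voicing: [itidmet] → [ididmet]

[degostun], [ediwkaf], [ididmet]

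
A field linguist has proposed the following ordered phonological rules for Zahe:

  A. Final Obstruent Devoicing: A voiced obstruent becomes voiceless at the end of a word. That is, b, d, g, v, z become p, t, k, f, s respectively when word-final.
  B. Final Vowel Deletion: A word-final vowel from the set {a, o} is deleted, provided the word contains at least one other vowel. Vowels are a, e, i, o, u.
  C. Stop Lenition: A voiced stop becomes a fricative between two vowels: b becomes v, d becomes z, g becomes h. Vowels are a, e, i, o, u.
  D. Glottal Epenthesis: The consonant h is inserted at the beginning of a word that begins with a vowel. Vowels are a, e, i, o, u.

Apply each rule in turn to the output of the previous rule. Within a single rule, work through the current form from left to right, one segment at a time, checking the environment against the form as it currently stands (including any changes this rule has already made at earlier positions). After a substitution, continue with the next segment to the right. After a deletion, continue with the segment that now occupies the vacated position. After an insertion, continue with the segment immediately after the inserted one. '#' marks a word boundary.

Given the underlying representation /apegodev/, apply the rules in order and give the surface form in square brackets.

[hapehozef]

A Final Obstruent Devoicing: [apegodev] → [apegodef]
B Final Vowel Deletion: no change — [apegodef]
C Stop Lenition: [apegodef] → [apehozef]
D Glottal Epenthesis: [apehozef] → [hapehozef]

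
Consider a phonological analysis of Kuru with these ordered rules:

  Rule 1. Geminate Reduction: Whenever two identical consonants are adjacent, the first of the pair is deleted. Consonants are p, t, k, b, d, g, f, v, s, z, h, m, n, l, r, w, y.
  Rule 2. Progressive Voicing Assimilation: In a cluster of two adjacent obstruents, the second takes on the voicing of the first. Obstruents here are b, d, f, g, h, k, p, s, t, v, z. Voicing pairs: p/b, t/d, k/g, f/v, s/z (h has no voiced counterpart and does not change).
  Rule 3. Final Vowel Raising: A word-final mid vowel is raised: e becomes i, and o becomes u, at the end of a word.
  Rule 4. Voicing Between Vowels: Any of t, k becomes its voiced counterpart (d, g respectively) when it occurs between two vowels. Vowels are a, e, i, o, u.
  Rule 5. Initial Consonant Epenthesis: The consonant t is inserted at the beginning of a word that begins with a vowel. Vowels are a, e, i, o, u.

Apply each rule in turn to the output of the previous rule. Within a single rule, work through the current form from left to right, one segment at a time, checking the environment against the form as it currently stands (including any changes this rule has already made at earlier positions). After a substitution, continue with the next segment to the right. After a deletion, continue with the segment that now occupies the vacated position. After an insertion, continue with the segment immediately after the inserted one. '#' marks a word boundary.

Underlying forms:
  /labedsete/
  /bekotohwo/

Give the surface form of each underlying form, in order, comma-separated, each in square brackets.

/labedsete/:
  Rule 1 Geminate Reduction: no change — [labedsete]
  Rule 2 Progressive Voicing Assimilation: [labedsete] → [labedzete]
  Rule 3 Final Vowel Raising: [labedzete] → [labedzeti]
  Rule 4 Voicing Between Vowels: [labedzeti] → [labedzedi]
  Rule 5 Initial Consonant Epenthesis: no change — [labedzedi]
/bekotohwo/:
  Rule 1 Geminate Reduction: no change — [bekotohwo]
  Rule 2 Progressive Voicing Assimilation: no change — [bekotohwo]
  Rule 3 Final Vowel Raising: [bekotohwo] → [bekotohwu]
  Rule 4 Voicing Between Vowels: [bekotohwu] → [begodohwu]
  Rule 5 Initial Consonant Epenthesis: no change — [begodohwu]

[labedzedi], [begodohwu]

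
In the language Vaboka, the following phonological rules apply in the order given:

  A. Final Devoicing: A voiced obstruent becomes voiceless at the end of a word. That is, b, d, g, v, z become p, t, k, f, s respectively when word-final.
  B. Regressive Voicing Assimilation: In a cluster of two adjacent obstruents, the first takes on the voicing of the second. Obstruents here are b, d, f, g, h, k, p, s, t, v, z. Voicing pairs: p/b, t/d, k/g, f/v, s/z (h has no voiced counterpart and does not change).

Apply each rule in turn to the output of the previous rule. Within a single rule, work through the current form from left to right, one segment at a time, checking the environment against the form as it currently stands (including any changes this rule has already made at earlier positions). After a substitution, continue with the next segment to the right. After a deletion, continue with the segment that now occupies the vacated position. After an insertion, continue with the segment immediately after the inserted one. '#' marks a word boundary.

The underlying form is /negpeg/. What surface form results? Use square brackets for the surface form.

A Final Devoicing: [negpeg] → [negpek]
B Regressive Voicing Assimilation: [negpek] → [nekpek]

[nekpek]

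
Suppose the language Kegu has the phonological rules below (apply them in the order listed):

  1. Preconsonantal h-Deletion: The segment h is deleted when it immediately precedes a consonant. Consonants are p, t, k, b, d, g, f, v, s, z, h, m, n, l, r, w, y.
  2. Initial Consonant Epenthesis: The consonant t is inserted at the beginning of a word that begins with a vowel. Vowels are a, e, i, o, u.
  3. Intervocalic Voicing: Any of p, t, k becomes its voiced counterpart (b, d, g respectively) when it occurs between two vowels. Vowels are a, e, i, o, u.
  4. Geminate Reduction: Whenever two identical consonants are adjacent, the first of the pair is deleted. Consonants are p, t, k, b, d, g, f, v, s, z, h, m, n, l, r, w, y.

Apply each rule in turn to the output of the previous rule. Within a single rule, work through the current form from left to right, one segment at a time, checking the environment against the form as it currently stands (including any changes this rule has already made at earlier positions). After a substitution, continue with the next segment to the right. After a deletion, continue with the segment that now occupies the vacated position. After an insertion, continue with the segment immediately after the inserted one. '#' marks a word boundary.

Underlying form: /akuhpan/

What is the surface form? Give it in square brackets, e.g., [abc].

[taguban]

1 Preconsonantal h-Deletion: [akuhpan] → [akupan]
2 Initial Consonant Epenthesis: [akupan] → [takupan]
3 Intervocalic Voicing: [takupan] → [taguban]
4 Geminate Reduction: no change — [taguban]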